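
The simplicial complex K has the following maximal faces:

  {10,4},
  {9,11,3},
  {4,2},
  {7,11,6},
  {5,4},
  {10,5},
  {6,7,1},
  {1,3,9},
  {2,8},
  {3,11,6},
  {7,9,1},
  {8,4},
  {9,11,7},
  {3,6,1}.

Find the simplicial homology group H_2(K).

H_2 ≅ Z.

Order the vertices as 1 < 2 < 3 < 4 < 5 < 6 < 7 < 8 < 9 < 10 < 11. Listing each simplex with vertices in this order, K has dimension 2 with simplices:

  0-simplices (11): [1], [2], [3], [4], [5], [6], [7], [8], [9], [10], [11]
  1-simplices (18): [1,3], [1,6], [1,7], [1,9], [2,4], [2,8], [3,6], [3,9], [3,11], [4,5], [4,8], [4,10], [5,10], [6,7], [6,11], [7,9], [7,11], [9,11]
  2-simplices (8): [1,3,6], [1,3,9], [1,6,7], [1,7,9], [3,6,11], [3,9,11], [6,7,11], [7,9,11]

Hence C_0 ≅ Z^11, C_1 ≅ Z^18, C_2 ≅ Z^8.

∂_1: C_1 → C_0 maps an edge to its endpoints' difference, ∂[p,q] = q − p. For instance
  ∂[3,11] = [11] − [3].
The 11×18 boundary matrix has rank 9 and Smith normal form diag(1,1,1,1,1,1,1,1,1).

The boundary map ∂_2: C_2 → C_1 acts by ∂[p,q,r] = [q,r] − [p,r] + [p,q]. For instance
  ∂[3,6,11] = [6,11] − [3,11] + [3,6],
  ∂[1,3,9] = [3,9] − [1,9] + [1,3].
The resulting 18×8 matrix has rank 7, and its Smith normal form has invariant factors (1,1,1,1,1,1,1).

Now H_k = ker ∂_k / im ∂_{k+1}, so:

  H_2: rank ker ∂_2 − rank ∂_3 = (8 − 7) − 0 = 1, and there is no ∂_3, so H_2 ≅ Z.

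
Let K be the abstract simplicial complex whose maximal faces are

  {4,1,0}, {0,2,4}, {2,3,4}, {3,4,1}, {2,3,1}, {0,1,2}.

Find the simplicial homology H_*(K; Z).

K has 5 vertices, 9 edges, 6 triangles.
rank ∂_0 = 0, rank ∂_1 = 4 ⇒ b_0 = 5 − 0 − 4 = 1; all invariant factors of ∂_1 are 1 so no torsion. So H_0 = Z.
rank ∂_1 = 4, rank ∂_2 = 5 ⇒ b_1 = 9 − 4 − 5 = 0; all invariant factors of ∂_2 are 1 so no torsion. So H_1 = 0.
rank ∂_2 = 5, rank ∂_3 = 0 ⇒ b_2 = 6 − 5 − 0 = 1. So H_2 = Z.

H_0 = Z,  H_1 = 0,  H_2 = Z.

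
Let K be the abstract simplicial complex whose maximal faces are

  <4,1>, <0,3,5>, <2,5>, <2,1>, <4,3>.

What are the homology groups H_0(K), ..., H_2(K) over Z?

We work with the vertex ordering 0 < 1 < 2 < 3 < 4 < 5. The simplices of K, each written with vertices in increasing order, are:

  0-simplices (6): [0], [1], [2], [3], [4], [5]
  1-simplices (7): [0,3], [0,5], [1,2], [1,4], [2,5], [3,4], [3,5]
  2-simplices (1): [0,3,5]

Hence C_0 ≅ Z^6, C_1 ≅ Z^7, C_2 ≅ Z^1.

Boundary ∂_1: C_1 → C_0 sends each edge [p,q] (with p < q) to q − p.
As a 6×7 matrix over Z this has rank 5, with invariant factors (1,1,1,1,1).

∂_2: C_2 → C_1 acts by ∂[p,q,r] = [q,r] − [p,r] + [p,q]. For instance
  ∂[0,3,5] = [3,5] − [0,5] + [0,3].
This gives a 7×1 integer matrix of rank 1; reducing to Smith normal form yields diagonal entries (1).

From H_k ≅ ker(∂_k) / im(∂_{k+1}) we obtain:

  H_0: rank C_0 − rank ∂_1 = 6 − 5 = 1, and the invariant factors of ∂_1 are all 1, so H_0 = Z.
  H_1: rank ker ∂_1 − rank ∂_2 = (7 − 5) − 1 = 1, and the invariant factors of ∂_2 are all 1, so H_1 = Z.
  H_2: rank ker ∂_2 − rank ∂_3 = (1 − 1) − 0 = 0, and there is no ∂_3, so H_2 = 0.

H_0 = Z,  H_1 = Z,  H_2 = 0.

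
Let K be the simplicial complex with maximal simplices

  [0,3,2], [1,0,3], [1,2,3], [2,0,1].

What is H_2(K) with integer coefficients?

We work with the vertex ordering 0 < 1 < 2 < 3. The simplices of K, each written with vertices in increasing order, are:

  0-simplices (4): [0], [1], [2], [3]
  1-simplices (6): [0,1], [0,2], [0,3], [1,2], [1,3], [2,3]
  2-simplices (4): [0,1,2], [0,1,3], [0,2,3], [1,2,3]

so the chain groups are C_0 ≅ Z^4, C_1 ≅ Z^6, C_2 ≅ Z^4.

Boundary ∂_1: C_1 → C_0 is given by ∂[p,q] = [q] − [p]. For instance
  ∂[1,2] = [2] − [1].
The resulting 4×6 matrix has rank 3, and its Smith normal form has invariant factors (1,1,1).

Boundary ∂_2: C_2 → C_1 sends each 2-simplex [p,q,r] to [q,r] − [p,r] + [p,q]. For instance
  ∂[0,2,3] = [2,3] − [0,3] + [0,2],
  ∂[0,1,3] = [1,3] − [0,3] + [0,1].
The resulting 6×4 matrix has rank 3, and its Smith normal form has invariant factors (1,1,1).

Reading off H_k = ker ∂_k / im ∂_{k+1}:

  H_2: rank ker ∂_2 − rank ∂_3 = (4 − 3) − 0 = 1, and there is no ∂_3, so H_2 ≅ Z.

H_2 = Z.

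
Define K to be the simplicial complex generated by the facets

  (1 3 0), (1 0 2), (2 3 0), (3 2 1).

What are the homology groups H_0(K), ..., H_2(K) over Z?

H_0 ≅ Z,  H_1 = 0,  H_2 ≅ Z.

Take the total order 0 < 1 < 2 < 3 on the vertex set. Then K (dimension 2) consists of the simplices:

  0-simplices (4): [0], [1], [2], [3]
  1-simplices (6): [0,1], [0,2], [0,3], [1,2], [1,3], [2,3]
  2-simplices (4): [0,1,2], [0,1,3], [0,2,3], [1,2,3]

giving chain groups C_0 ≅ Z^4, C_1 ≅ Z^6, C_2 ≅ Z^4.

Boundary ∂_1: C_1 → C_0 is given by ∂[p,q] = [q] − [p].
The 4×6 boundary matrix has rank 3 and Smith normal form diag(1,1,1).

∂_2: C_2 → C_1 maps a triangle to the signed sum of its edges. For instance
  ∂[0,1,2] = [1,2] − [0,2] + [0,1],
  ∂[0,1,3] = [1,3] − [0,3] + [0,1].
The resulting 6×4 matrix has rank 3, and its Smith normal form has invariant factors (1,1,1).

Computing H_k = (kernel of ∂_k) / (image of ∂_{k+1}):

  H_0: rank C_0 − rank ∂_1 = 4 − 3 = 1, and the invariant factors of ∂_1 are all 1, so H_0 = Z.
  H_1: rank ker ∂_1 − rank ∂_2 = (6 − 3) − 3 = 0, and the invariant factors of ∂_2 are all 1, so H_1 = 0.
  H_2: rank ker ∂_2 − rank ∂_3 = (4 − 3) − 0 = 1, and there is no ∂_3, so H_2 = Z.

(K is a triangulation of the 2-sphere S^2.)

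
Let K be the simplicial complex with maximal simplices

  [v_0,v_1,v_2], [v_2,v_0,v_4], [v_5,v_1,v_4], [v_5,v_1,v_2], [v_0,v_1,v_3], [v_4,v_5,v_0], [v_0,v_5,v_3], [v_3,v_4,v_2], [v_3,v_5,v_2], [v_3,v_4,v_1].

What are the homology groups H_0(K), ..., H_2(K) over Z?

K has 6 vertices, 15 edges, 10 triangles.
rank ∂_0 = 0, rank ∂_1 = 5 ⇒ b_0 = 6 − 0 − 5 = 1; all invariant factors of ∂_1 are 1 so no torsion. So H_0 ≅ Z.
rank ∂_1 = 5, rank ∂_2 = 10 ⇒ b_1 = 15 − 5 − 10 = 0; ∂_2 has invariant factor(s) [2] giving torsion. So H_1 ≅ Z/2.
rank ∂_2 = 10, rank ∂_3 = 0 ⇒ b_2 = 10 − 10 − 0 = 0. So H_2 ≅ 0.

H_0 ≅ Z,  H_1 ≅ Z/2,  H_2 = 0.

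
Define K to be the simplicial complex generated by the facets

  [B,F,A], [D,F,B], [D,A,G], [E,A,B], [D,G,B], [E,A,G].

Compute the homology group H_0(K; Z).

H_0 = Z.

We work with the vertex ordering A < B < D < E < F < G. The simplices of K, each written with vertices in increasing order, are:

  0-simplices (6): A, B, D, E, F, G
  1-simplices (12): AB, AD, AE, AF, AG, BD, BE, BF, BG, DF, DG, EG
  2-simplices (6): ABE, ABF, ADG, AEG, BDF, BDG

Hence C_0 ≅ Z^6, C_1 ≅ Z^12, C_2 ≅ Z^6.

Boundary ∂_1: C_1 → C_0 maps an edge to its endpoints' difference, ∂[p,q] = q − p. For instance
  ∂AF = F − A.
This gives a 6×12 integer matrix of rank 5; reducing to Smith normal form yields diagonal entries (1,1,1,1,1).

The boundary map ∂_2: C_2 → C_1 acts by ∂[p,q,r] = [q,r] − [p,r] + [p,q]. For instance
  ∂ABE = BE − AE + AB,
  ∂AEG = EG − AG + AE.
As a 12×6 matrix over Z this has rank 6, with invariant factors (1,1,1,1,1,1).

From H_k ≅ ker(∂_k) / im(∂_{k+1}) we obtain:

  H_0: rank C_0 − rank ∂_1 = 6 − 5 = 1, and the invariant factors of ∂_1 are all 1, so H_0 = Z.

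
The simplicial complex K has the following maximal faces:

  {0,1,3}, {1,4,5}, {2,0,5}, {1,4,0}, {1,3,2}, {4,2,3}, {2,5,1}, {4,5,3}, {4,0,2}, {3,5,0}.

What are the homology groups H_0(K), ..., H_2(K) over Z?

H_0 = Z,  H_1 = Z/2,  H_2 = 0.

Order the vertices as 0 < 1 < 2 < 3 < 4 < 5. Listing each simplex with vertices in this order, K has dimension 2 with simplices:

  0-simplices (6): [0], [1], [2], [3], [4], [5]
  1-simplices (15): [0,1], [0,2], [0,3], [0,4], [0,5], [1,2], [1,3], [1,4], [1,5], [2,3], [2,4], [2,5], [3,4], [3,5], [4,5]
  2-simplices (10): [0,1,3], [0,1,4], [0,2,4], [0,2,5], [0,3,5], [1,2,3], [1,2,5], [1,4,5], [2,3,4], [3,4,5]

Hence C_0 ≅ Z^6, C_1 ≅ Z^15, C_2 ≅ Z^10.

∂_1: C_1 → C_0 maps an edge to its endpoints' difference, ∂[p,q] = q − p.
The resulting 6×15 matrix has rank 5, and its Smith normal form has invariant factors (1,1,1,1,1).

Boundary ∂_2: C_2 → C_1 sends each 2-simplex [p,q,r] to [q,r] − [p,r] + [p,q]. For instance
  ∂[1,4,5] = [4,5] − [1,5] + [1,4],
  ∂[0,2,5] = [2,5] − [0,5] + [0,2].
As a 15×10 matrix over Z this has rank 10, with invariant factors (1,1,1,1,1,1,1,1,1,2).

From H_k ≅ ker(∂_k) / im(∂_{k+1}) we obtain:

  H_0: rank C_0 − rank ∂_1 = 6 − 5 = 1, and the invariant factors of ∂_1 are all 1, so H_0 = Z.
  H_1: rank ker ∂_1 − rank ∂_2 = (15 − 5) − 10 = 0, and ∂_2 has invariant factor 2 > 1, so H_1 = Z/2.
  H_2: rank ker ∂_2 − rank ∂_3 = (10 − 10) − 0 = 0, and there is no ∂_3, so H_2 = 0.

As a check, the Euler characteristic is 6 − 15 + 10 = 1, which agrees with 1 − 0 + 0 = 1.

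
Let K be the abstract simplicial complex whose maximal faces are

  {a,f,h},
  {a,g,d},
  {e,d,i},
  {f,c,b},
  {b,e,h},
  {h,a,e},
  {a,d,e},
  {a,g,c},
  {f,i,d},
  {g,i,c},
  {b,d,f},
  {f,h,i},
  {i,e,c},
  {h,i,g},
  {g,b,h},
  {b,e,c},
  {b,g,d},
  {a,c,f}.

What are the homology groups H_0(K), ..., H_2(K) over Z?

K has 9 vertices, 27 edges, 18 triangles.
rank ∂_0 = 0, rank ∂_1 = 8 ⇒ b_0 = 9 − 0 − 8 = 1; all invariant factors of ∂_1 are 1 so no torsion. So H_0 = Z.
rank ∂_1 = 8, rank ∂_2 = 17 ⇒ b_1 = 27 − 8 − 17 = 2; all invariant factors of ∂_2 are 1 so no torsion. So H_1 = Z^2.
rank ∂_2 = 17, rank ∂_3 = 0 ⇒ b_2 = 18 − 17 − 0 = 1. So H_2 = Z.

H_0 ≅ Z,  H_1 ≅ Z^2,  H_2 ≅ Z.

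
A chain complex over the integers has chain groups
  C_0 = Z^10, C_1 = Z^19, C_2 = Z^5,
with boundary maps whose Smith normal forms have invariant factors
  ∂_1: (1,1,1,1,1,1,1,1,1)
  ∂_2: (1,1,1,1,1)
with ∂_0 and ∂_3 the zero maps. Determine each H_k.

H_0 = Z,  H_1 = Z^5,  H_2 = 0.

H_0: b_0 = 10 − 0 − 9 = 1; torsion from ∂_1 factors > 1: none. So H_0 = Z.
H_1: b_1 = 19 − 9 − 5 = 5; torsion from ∂_2 factors > 1: none. So H_1 = Z^5.
H_2: b_2 = 5 − 5 − 0 = 0; torsion from ∂_3 factors > 1: none. So H_2 = 0.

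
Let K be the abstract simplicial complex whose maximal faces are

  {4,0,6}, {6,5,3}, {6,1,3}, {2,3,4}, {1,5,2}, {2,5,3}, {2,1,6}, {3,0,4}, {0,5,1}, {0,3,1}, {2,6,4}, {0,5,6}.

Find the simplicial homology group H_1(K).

Take the total order 0 < 1 < 2 < 3 < 4 < 5 < 6 on the vertex set. Then K (dimension 2) consists of the simplices:

  0-simplices (7): [0], [1], [2], [3], [4], [5], [6]
  1-simplices (18): [0,1], [0,3], [0,4], [0,5], [0,6], [1,2], [1,3], [1,5], [1,6], [2,3], [2,4], [2,5], [2,6], [3,4], [3,5], [3,6], [4,6], [5,6]
  2-simplices (12): [0,1,3], [0,1,5], [0,3,4], [0,4,6], [0,5,6], [1,2,5], [1,2,6], [1,3,6], [2,3,4], [2,3,5], [2,4,6], [3,5,6]

giving chain groups C_0 ≅ Z^7, C_1 ≅ Z^18, C_2 ≅ Z^12.

∂_1: C_1 → C_0 is given by ∂[p,q] = [q] − [p].
The 7×18 boundary matrix has rank 6 and Smith normal form diag(1,1,1,1,1,1).

∂_2: C_2 → C_1 acts by ∂[p,q,r] = [q,r] − [p,r] + [p,q]. For instance
  ∂[2,3,5] = [3,5] − [2,5] + [2,3],
  ∂[0,1,5] = [1,5] − [0,5] + [0,1].
The 18×12 boundary matrix has rank 12 and Smith normal form diag(1,1,1,1,1,1,1,1,1,1,1,2).

Computing H_k = (kernel of ∂_k) / (image of ∂_{k+1}):

  H_1: rank ker ∂_1 − rank ∂_2 = (18 − 6) − 12 = 0, and ∂_2 has invariant factor 2 > 1, so H_1 ≅ Z_2.

H_1 ≅ Z_2.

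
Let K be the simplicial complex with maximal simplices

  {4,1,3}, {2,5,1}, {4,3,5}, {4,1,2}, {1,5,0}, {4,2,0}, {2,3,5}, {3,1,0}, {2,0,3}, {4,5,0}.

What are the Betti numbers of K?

b_0 = 1, b_1 = 0, b_2 = 0.

Order the vertices as 0 < 1 < 2 < 3 < 4 < 5. Listing each simplex with vertices in this order, K has dimension 2 with simplices:

  0-simplices (6): [0], [1], [2], [3], [4], [5]
  1-simplices (15): [0,1], [0,2], [0,3], [0,4], [0,5], [1,2], [1,3], [1,4], [1,5], [2,3], [2,4], [2,5], [3,4], [3,5], [4,5]
  2-simplices (10): [0,1,3], [0,1,5], [0,2,3], [0,2,4], [0,4,5], [1,2,4], [1,2,5], [1,3,4], [2,3,5], [3,4,5]

Hence C_0 ≅ Z^6, C_1 ≅ Z^15, C_2 ≅ Z^10.

The boundary map ∂_1: C_1 → C_0 is given by ∂[p,q] = [q] − [p]. For instance
  ∂[1,5] = [5] − [1].
The 6×15 boundary matrix has rank 5 and Smith normal form diag(1,1,1,1,1).

The boundary map ∂_2: C_2 → C_1 maps a triangle to the signed sum of its edges. For instance
  ∂[0,1,5] = [1,5] − [0,5] + [0,1],
  ∂[1,3,4] = [3,4] − [1,4] + [1,3].
As a 15×10 matrix over Z this has rank 10, with invariant factors (1,1,1,1,1,1,1,1,1,2).

Reading off H_k = ker ∂_k / im ∂_{k+1}:

  H_0: rank C_0 − rank ∂_1 = 6 − 5 = 1, and the invariant factors of ∂_1 are all 1, so H_0 = Z.
  H_1: rank ker ∂_1 − rank ∂_2 = (15 − 5) − 10 = 0, and ∂_2 has invariant factor 2 > 1, so H_1 = Z/2.
  H_2: rank ker ∂_2 − rank ∂_3 = (10 − 10) − 0 = 0, and there is no ∂_3, so H_2 = 0.

As a check, the Euler characteristic is 6 − 15 + 10 = 1, which agrees with 1 − 0 + 0 = 1.

Hence the Betti numbers are b_0 = 1, b_1 = 0, b_2 = 0.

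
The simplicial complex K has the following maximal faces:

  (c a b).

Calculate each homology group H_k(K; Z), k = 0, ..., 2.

Take the total order a < b < c on the vertex set. Then K (dimension 2) consists of the simplices:

  0-simplices (3): a, b, c
  1-simplices (3): ab, ac, bc
  2-simplices (1): abc

Hence C_0 ≅ Z^3, C_1 ≅ Z^3, C_2 ≅ Z^1.

The boundary map ∂_1: C_1 → C_0 sends each edge [p,q] (with p < q) to q − p.
The 3×3 boundary matrix has rank 2 and Smith normal form diag(1,1).

Boundary ∂_2: C_2 → C_1 maps a triangle to the signed sum of its edges. For instance
  ∂abc = bc − ac + ab.
This gives a 3×1 integer matrix of rank 1; reducing to Smith normal form yields diagonal entries (1).

Now H_k = ker ∂_k / im ∂_{k+1}, so:

  H_0: rank C_0 − rank ∂_1 = 3 − 2 = 1, and the invariant factors of ∂_1 are all 1, so H_0 ≅ Z.
  H_1: rank ker ∂_1 − rank ∂_2 = (3 − 2) − 1 = 0, and the invariant factors of ∂_2 are all 1, so H_1 ≅ 0.
  H_2: rank ker ∂_2 − rank ∂_3 = (1 − 1) − 0 = 0, and there is no ∂_3, so H_2 ≅ 0.

(K is a triangulation of the 2-simplex.)

H_0 ≅ Z,  H_1 = 0,  H_2 = 0.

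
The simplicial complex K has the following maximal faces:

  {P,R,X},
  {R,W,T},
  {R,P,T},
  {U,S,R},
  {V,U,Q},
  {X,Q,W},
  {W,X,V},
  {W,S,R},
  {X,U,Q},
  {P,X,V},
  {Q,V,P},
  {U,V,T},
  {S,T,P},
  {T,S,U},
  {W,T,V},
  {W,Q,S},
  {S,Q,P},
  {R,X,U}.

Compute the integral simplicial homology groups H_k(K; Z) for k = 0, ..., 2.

H_0 = Z,  H_1 = Z ⊕ Z/2,  H_2 = 0.

Take the total order P < Q < R < S < T < U < V < W < X on the vertex set. Then K (dimension 2) consists of the simplices:

  0-simplices (9): P, Q, R, S, T, U, V, W, X
  1-simplices (27): PQ, PR, PS, PT, PV, PX, QS, QU, QV, QW, QX, RS, RT, RU, RW, RX, ST, SU, SW, TU, TV, TW, UV, UX, VW, VX, WX
  2-simplices (18): PQS, PQV, PRT, PRX, PST, PVX, QSW, QUV, QUX, QWX, RSU, RSW, RTW, RUX, STU, TUV, TVW, VWX

Hence C_0 ≅ Z^9, C_1 ≅ Z^27, C_2 ≅ Z^18.

∂_1: C_1 → C_0 sends each edge [p,q] (with p < q) to q − p.
The 9×27 boundary matrix has rank 8 and Smith normal form diag(1,1,1,1,1,1,1,1).

Boundary ∂_2: C_2 → C_1 sends each 2-simplex [p,q,r] to [q,r] − [p,r] + [p,q]. For instance
  ∂PQS = QS − PS + PQ,
  ∂RSW = SW − RW + RS.
As a 27×18 matrix over Z this has rank 18, with invariant factors (1,1,1,1,1,1,1,1,1,1,1,1,1,1,1,1,1,2).

From H_k ≅ ker(∂_k) / im(∂_{k+1}) we obtain:

  H_0: rank C_0 − rank ∂_1 = 9 − 8 = 1, and the invariant factors of ∂_1 are all 1, so H_0 ≅ Z.
  H_1: rank ker ∂_1 − rank ∂_2 = (27 − 8) − 18 = 1, and ∂_2 has invariant factor 2 > 1, so H_1 ≅ Z ⊕ Z/2.
  H_2: rank ker ∂_2 − rank ∂_3 = (18 − 18) − 0 = 0, and there is no ∂_3, so H_2 ≅ 0.

(K is a triangulation of the Klein bottle.)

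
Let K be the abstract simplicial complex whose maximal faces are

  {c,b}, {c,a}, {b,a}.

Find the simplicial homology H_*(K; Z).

H_0 ≅ Z,  H_1 ≅ Z.

Fix the vertex order a < b < c and write every simplex with vertices in increasing order. Then dim K = 1 and the simplices of K are:

  0-simplices (3): a, b, c
  1-simplices (3): ab, ac, bc

so the chain groups are C_0 ≅ Z^3, C_1 ≅ Z^3.

Boundary ∂_1: C_1 → C_0 sends each edge [p,q] (with p < q) to q − p. For instance
  ∂bc = c − b.
This gives a 3×3 integer matrix of rank 2; reducing to Smith normal form yields diagonal entries (1,1).

Reading off H_k = ker ∂_k / im ∂_{k+1}:

  H_0: rank C_0 − rank ∂_1 = 3 − 2 = 1, and the invariant factors of ∂_1 are all 1, so H_0 ≅ Z.
  H_1: rank ker ∂_1 − rank ∂_2 = (3 − 2) − 0 = 1, and there is no ∂_2, so H_1 ≅ Z.

As a check, the Euler characteristic is 3 − 3 = 0, which agrees with 1 − 1 = 0.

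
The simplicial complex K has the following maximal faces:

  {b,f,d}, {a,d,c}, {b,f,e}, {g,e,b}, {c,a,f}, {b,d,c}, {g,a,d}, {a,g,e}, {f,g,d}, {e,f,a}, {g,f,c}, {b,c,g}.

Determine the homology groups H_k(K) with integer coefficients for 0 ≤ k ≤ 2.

H_0 = Z,  H_1 = Z/2Z,  H_2 = 0.

Fix the vertex order a < b < c < d < e < f < g and write every simplex with vertices in increasing order. Then dim K = 2 and the simplices of K are:

  0-simplices (7): a, b, c, d, e, f, g
  1-simplices (18): ac, ad, ae, af, ag, bc, bd, be, bf, bg, cd, cf, cg, df, dg, ef, eg, fg
  2-simplices (12): acd, acf, adg, aef, aeg, bcd, bcg, bdf, bef, beg, cfg, dfg

giving chain groups C_0 ≅ Z^7, C_1 ≅ Z^18, C_2 ≅ Z^12.

∂_1: C_1 → C_0 sends each edge [p,q] (with p < q) to q − p. For instance
  ∂ef = f − e.
This gives a 7×18 integer matrix of rank 6; reducing to Smith normal form yields diagonal entries (1,1,1,1,1,1).

The boundary map ∂_2: C_2 → C_1 sends each 2-simplex [p,q,r] to [q,r] − [p,r] + [p,q]. For instance
  ∂beg = eg − bg + be,
  ∂acd = cd − ad + ac.
The 18×12 boundary matrix has rank 12 and Smith normal form diag(1,1,1,1,1,1,1,1,1,1,1,2).

Reading off H_k = ker ∂_k / im ∂_{k+1}:

  H_0: rank C_0 − rank ∂_1 = 7 − 6 = 1, and the invariant factors of ∂_1 are all 1, so H_0 = Z.
  H_1: rank ker ∂_1 − rank ∂_2 = (18 − 6) − 12 = 0, and ∂_2 has invariant factor 2 > 1, so H_1 = Z/2Z.
  H_2: rank ker ∂_2 − rank ∂_3 = (12 − 12) − 0 = 0, and there is no ∂_3, so H_2 = 0.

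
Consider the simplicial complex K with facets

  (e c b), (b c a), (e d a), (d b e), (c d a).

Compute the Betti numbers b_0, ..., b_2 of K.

We work with the vertex ordering a < b < c < d < e. The simplices of K, each written with vertices in increasing order, are:

  0-simplices (5): a, b, c, d, e
  1-simplices (10): ab, ac, ad, ae, bc, bd, be, cd, ce, de
  2-simplices (5): abc, acd, ade, bce, bde

Hence C_0 ≅ Z^5, C_1 ≅ Z^10, C_2 ≅ Z^5.

Boundary ∂_1: C_1 → C_0 maps an edge to its endpoints' difference, ∂[p,q] = q − p. For instance
  ∂ce = e − c.
This gives a 5×10 integer matrix of rank 4; reducing to Smith normal form yields diagonal entries (1,1,1,1).

Boundary ∂_2: C_2 → C_1 acts by ∂[p,q,r] = [q,r] − [p,r] + [p,q]. For instance
  ∂abc = bc − ac + ab,
  ∂bde = de − be + bd.
The resulting 10×5 matrix has rank 5, and its Smith normal form has invariant factors (1,1,1,1,1).

Reading off H_k = ker ∂_k / im ∂_{k+1}:

  H_0: rank C_0 − rank ∂_1 = 5 − 4 = 1, and the invariant factors of ∂_1 are all 1, so H_0 ≅ Z.
  H_1: rank ker ∂_1 − rank ∂_2 = (10 − 4) − 5 = 1, and the invariant factors of ∂_2 are all 1, so H_1 ≅ Z.
  H_2: rank ker ∂_2 − rank ∂_3 = (5 − 5) − 0 = 0, and there is no ∂_3, so H_2 ≅ 0.

Hence the Betti numbers are b_0 = 1, b_1 = 1, b_2 = 0.

b_0 = 1, b_1 = 1, b_2 = 0.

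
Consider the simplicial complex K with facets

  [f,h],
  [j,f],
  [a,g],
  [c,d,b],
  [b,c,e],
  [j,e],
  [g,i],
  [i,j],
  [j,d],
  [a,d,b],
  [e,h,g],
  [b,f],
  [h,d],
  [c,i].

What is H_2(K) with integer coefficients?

H_2 = 0.

Fix the vertex order a < b < c < d < e < f < g < h < i < j and write every simplex with vertices in increasing order. Then dim K = 2 and the simplices of K are:

  0-simplices (10): a, b, c, d, e, f, g, h, i, j
  1-simplices (20): ab, ad, ag, bc, bd, be, bf, cd, ce, ci, dh, dj, eg, eh, ej, fh, fj, gh, gi, ij
  2-simplices (4): abd, bcd, bce, egh

Hence C_0 ≅ Z^10, C_1 ≅ Z^20, C_2 ≅ Z^4.

∂_1: C_1 → C_0 is given by ∂[p,q] = [q] − [p].
The 10×20 boundary matrix has rank 9 and Smith normal form diag(1,1,1,1,1,1,1,1,1).

The boundary map ∂_2: C_2 → C_1 maps a triangle to the signed sum of its edges. For instance
  ∂bcd = cd − bd + bc,
  ∂bce = ce − be + bc.
As a 20×4 matrix over Z this has rank 4, with invariant factors (1,1,1,1).

Now H_k = ker ∂_k / im ∂_{k+1}, so:

  H_2: rank ker ∂_2 − rank ∂_3 = (4 − 4) − 0 = 0, and there is no ∂_3, so H_2 = 0.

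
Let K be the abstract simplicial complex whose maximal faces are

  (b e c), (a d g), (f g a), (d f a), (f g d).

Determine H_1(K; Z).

H_1 ≅ 0.

Take the total order a < b < c < d < e < f < g on the vertex set. Then K (dimension 2) consists of the simplices:

  0-simplices (7): a, b, c, d, e, f, g
  1-simplices (9): ad, af, ag, bc, be, ce, df, dg, fg
  2-simplices (5): adf, adg, afg, bce, dfg

so the chain groups are C_0 ≅ Z^7, C_1 ≅ Z^9, C_2 ≅ Z^5.

∂_1: C_1 → C_0 sends each edge [p,q] (with p < q) to q − p. For instance
  ∂af = f − a.
The resulting 7×9 matrix has rank 5, and its Smith normal form has invariant factors (1,1,1,1,1).

The boundary map ∂_2: C_2 → C_1 sends each 2-simplex [p,q,r] to [q,r] − [p,r] + [p,q]. For instance
  ∂bce = ce − be + bc,
  ∂adf = df − af + ad.
The resulting 9×5 matrix has rank 4, and its Smith normal form has invariant factors (1,1,1,1).

Computing H_k = (kernel of ∂_k) / (image of ∂_{k+1}):

  H_1: rank ker ∂_1 − rank ∂_2 = (9 − 5) − 4 = 0, and the invariant factors of ∂_2 are all 1, so H_1 = 0.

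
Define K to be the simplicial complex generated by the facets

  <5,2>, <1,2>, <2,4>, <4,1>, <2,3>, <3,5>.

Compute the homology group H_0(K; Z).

H_0 = Z.

Take the total order 1 < 2 < 3 < 4 < 5 on the vertex set. Then K (dimension 1) consists of the simplices:

  0-simplices (5): [1], [2], [3], [4], [5]
  1-simplices (6): [1,2], [1,4], [2,3], [2,4], [2,5], [3,5]

giving chain groups C_0 ≅ Z^5, C_1 ≅ Z^6.

∂_1: C_1 → C_0 sends each edge [p,q] (with p < q) to q − p.
This gives a 5×6 integer matrix of rank 4; reducing to Smith normal form yields diagonal entries (1,1,1,1).

Reading off H_k = ker ∂_k / im ∂_{k+1}:

  H_0: rank C_0 − rank ∂_1 = 5 − 4 = 1, and the invariant factors of ∂_1 are all 1, so H_0 ≅ Z.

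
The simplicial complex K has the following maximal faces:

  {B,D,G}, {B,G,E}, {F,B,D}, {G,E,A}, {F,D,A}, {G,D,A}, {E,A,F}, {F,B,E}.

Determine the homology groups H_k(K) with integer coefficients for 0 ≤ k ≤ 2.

K has 6 vertices, 12 edges, 8 triangles.
rank ∂_0 = 0, rank ∂_1 = 5 ⇒ b_0 = 6 − 0 − 5 = 1; all invariant factors of ∂_1 are 1 so no torsion. So H_0 ≅ Z.
rank ∂_1 = 5, rank ∂_2 = 7 ⇒ b_1 = 12 − 5 − 7 = 0; all invariant factors of ∂_2 are 1 so no torsion. So H_1 ≅ 0.
rank ∂_2 = 7, rank ∂_3 = 0 ⇒ b_2 = 8 − 7 − 0 = 1. So H_2 ≅ Z.

H_0 ≅ Z,  H_1 = 0,  H_2 ≅ Z.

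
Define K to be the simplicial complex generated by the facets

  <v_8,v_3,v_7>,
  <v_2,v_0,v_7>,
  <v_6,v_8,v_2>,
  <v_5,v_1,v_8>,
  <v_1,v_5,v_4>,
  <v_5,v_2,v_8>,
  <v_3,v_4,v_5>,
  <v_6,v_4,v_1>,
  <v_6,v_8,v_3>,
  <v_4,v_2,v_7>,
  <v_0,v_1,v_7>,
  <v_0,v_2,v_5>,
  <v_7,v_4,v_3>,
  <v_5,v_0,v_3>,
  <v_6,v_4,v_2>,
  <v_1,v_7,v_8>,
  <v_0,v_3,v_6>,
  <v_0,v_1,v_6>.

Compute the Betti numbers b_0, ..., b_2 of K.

b_0 = 1, b_1 = 2, b_2 = 1.

Take the total order v_0 < v_1 < v_2 < v_3 < v_4 < v_5 < v_6 < v_7 < v_8 on the vertex set. Then K (dimension 2) consists of the simplices:

  0-simplices (9): [v_0], [v_1], [v_2], [v_3], [v_4], [v_5], [v_6], [v_7], [v_8]
  1-simplices (27): (27 of them)
  2-simplices (18): (18 of them)

Hence C_0 ≅ Z^9, C_1 ≅ Z^27, C_2 ≅ Z^18.

The boundary map ∂_1: C_1 → C_0 sends each edge [p,q] (with p < q) to q − p. For instance
  ∂[v_7,v_8] = [v_8] − [v_7].
As a 9×27 matrix over Z this has rank 8, with invariant factors (1,1,1,1,1,1,1,1).

The boundary map ∂_2: C_2 → C_1 sends each 2-simplex [p,q,r] to [q,r] − [p,r] + [p,q]. For instance
  ∂[v_1,v_4,v_6] = [v_4,v_6] − [v_1,v_6] + [v_1,v_4],
  ∂[v_2,v_5,v_8] = [v_5,v_8] − [v_2,v_8] + [v_2,v_5].
As a 27×18 matrix over Z this has rank 17, with invariant factors (1,1,1,1,1,1,1,1,1,1,1,1,1,1,1,1,1).

From H_k ≅ ker(∂_k) / im(∂_{k+1}) we obtain:

  H_0: rank C_0 − rank ∂_1 = 9 − 8 = 1, and the invariant factors of ∂_1 are all 1, so H_0 = Z.
  H_1: rank ker ∂_1 − rank ∂_2 = (27 − 8) − 17 = 2, and the invariant factors of ∂_2 are all 1, so H_1 = Z^2.
  H_2: rank ker ∂_2 − rank ∂_3 = (18 − 17) − 0 = 1, and there is no ∂_3, so H_2 = Z.

Hence the Betti numbers are b_0 = 1, b_1 = 2, b_2 = 1.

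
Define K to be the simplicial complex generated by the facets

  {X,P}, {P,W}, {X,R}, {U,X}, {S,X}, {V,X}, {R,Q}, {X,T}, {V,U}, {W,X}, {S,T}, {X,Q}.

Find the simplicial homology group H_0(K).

H_0 = Z.

We work with the vertex ordering P < Q < R < S < T < U < V < W < X. The simplices of K, each written with vertices in increasing order, are:

  0-simplices (9): P, Q, R, S, T, U, V, W, X
  1-simplices (12): PW, PX, QR, QX, RX, ST, SX, TX, UV, UX, VX, WX

giving chain groups C_0 ≅ Z^9, C_1 ≅ Z^12.

The boundary map ∂_1: C_1 → C_0 is given by ∂[p,q] = [q] − [p]. For instance
  ∂PX = X − P.
As a 9×12 matrix over Z this has rank 8, with invariant factors (1,1,1,1,1,1,1,1).

Now H_k = ker ∂_k / im ∂_{k+1}, so:

  H_0: rank C_0 − rank ∂_1 = 9 − 8 = 1, and the invariant factors of ∂_1 are all 1, so H_0 = Z.

(K is a triangulation of a wedge of 4 circles.)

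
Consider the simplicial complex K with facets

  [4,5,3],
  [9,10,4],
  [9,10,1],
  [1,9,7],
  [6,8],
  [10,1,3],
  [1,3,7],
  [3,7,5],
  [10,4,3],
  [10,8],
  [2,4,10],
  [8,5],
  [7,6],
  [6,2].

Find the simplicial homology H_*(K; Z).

Fix the vertex order 1 < 2 < 3 < 4 < 5 < 6 < 7 < 8 < 9 < 10 and write every simplex with vertices in increasing order. Then dim K = 2 and the simplices of K are:

  0-simplices (10): [1], [2], [3], [4], [5], [6], [7], [8], [9], [10]
  1-simplices (21): [1,3], [1,7], [1,9], [1,10], [2,4], [2,6], [2,10], [3,4], [3,5], [3,7], [3,10], [4,5], [4,9], [4,10], [5,7], [5,8], [6,7], [6,8], [7,9], [8,10], [9,10]
  2-simplices (9): [1,3,7], [1,3,10], [1,7,9], [1,9,10], [2,4,10], [3,4,5], [3,4,10], [3,5,7], [4,9,10]

giving chain groups C_0 ≅ Z^10, C_1 ≅ Z^21, C_2 ≅ Z^9.

∂_1: C_1 → C_0 sends each edge [p,q] (with p < q) to q − p. For instance
  ∂[2,6] = [6] − [2].
The 10×21 boundary matrix has rank 9 and Smith normal form diag(1,1,1,1,1,1,1,1,1).

Boundary ∂_2: C_2 → C_1 acts by ∂[p,q,r] = [q,r] − [p,r] + [p,q]. For instance
  ∂[1,3,10] = [3,10] − [1,10] + [1,3],
  ∂[1,7,9] = [7,9] − [1,9] + [1,7].
As a 21×9 matrix over Z this has rank 9, with invariant factors (1,1,1,1,1,1,1,1,1).

Now H_k = ker ∂_k / im ∂_{k+1}, so:

  H_0: rank C_0 − rank ∂_1 = 10 − 9 = 1, and the invariant factors of ∂_1 are all 1, so H_0 = Z.
  H_1: rank ker ∂_1 − rank ∂_2 = (21 − 9) − 9 = 3, and the invariant factors of ∂_2 are all 1, so H_1 = Z^3.
  H_2: rank ker ∂_2 − rank ∂_3 = (9 − 9) − 0 = 0, and there is no ∂_3, so H_2 = 0.

As a check, the Euler characteristic is 10 − 21 + 9 = -2, which agrees with 1 − 3 + 0 = -2.

H_0 ≅ Z,  H_1 ≅ Z^3,  H_2 = 0.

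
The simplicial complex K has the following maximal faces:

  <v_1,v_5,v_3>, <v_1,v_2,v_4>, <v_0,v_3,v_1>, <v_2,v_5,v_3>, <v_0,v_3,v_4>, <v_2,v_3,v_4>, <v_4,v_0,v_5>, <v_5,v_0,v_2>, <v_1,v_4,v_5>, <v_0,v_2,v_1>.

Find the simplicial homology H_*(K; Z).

H_0 ≅ Z,  H_1 ≅ Z/2Z,  H_2 = 0.

Fix the vertex order v_0 < v_1 < v_2 < v_3 < v_4 < v_5 and write every simplex with vertices in increasing order. Then dim K = 2 and the simplices of K are:

  0-simplices (6): [v_0], [v_1], [v_2], [v_3], [v_4], [v_5]
  1-simplices (15): (15 of them)
  2-simplices (10): [v_0,v_1,v_2], [v_0,v_1,v_3], [v_0,v_2,v_5], [v_0,v_3,v_4], [v_0,v_4,v_5], [v_1,v_2,v_4], [v_1,v_3,v_5], [v_1,v_4,v_5], [v_2,v_3,v_4], [v_2,v_3,v_5]

so the chain groups are C_0 ≅ Z^6, C_1 ≅ Z^15, C_2 ≅ Z^10.

∂_1: C_1 → C_0 maps an edge to its endpoints' difference, ∂[p,q] = q − p.
As a 6×15 matrix over Z this has rank 5, with invariant factors (1,1,1,1,1).

The boundary map ∂_2: C_2 → C_1 maps a triangle to the signed sum of its edges. For instance
  ∂[v_0,v_1,v_3] = [v_1,v_3] − [v_0,v_3] + [v_0,v_1],
  ∂[v_0,v_4,v_5] = [v_4,v_5] − [v_0,v_5] + [v_0,v_4].
As a 15×10 matrix over Z this has rank 10, with invariant factors (1,1,1,1,1,1,1,1,1,2).

Reading off H_k = ker ∂_k / im ∂_{k+1}:

  H_0: rank C_0 − rank ∂_1 = 6 − 5 = 1, and the invariant factors of ∂_1 are all 1, so H_0 = Z.
  H_1: rank ker ∂_1 − rank ∂_2 = (15 − 5) − 10 = 0, and ∂_2 has invariant factor 2 > 1, so H_1 = Z/2Z.
  H_2: rank ker ∂_2 − rank ∂_3 = (10 − 10) − 0 = 0, and there is no ∂_3, so H_2 = 0.

(K is a triangulation of the real projective plane RP^2.)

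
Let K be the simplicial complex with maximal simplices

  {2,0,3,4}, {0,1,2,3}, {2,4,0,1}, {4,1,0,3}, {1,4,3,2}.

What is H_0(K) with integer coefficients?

H_0 = Z.

K has 5 vertices, 10 edges, 10 triangles, 5 3-simplices.
rank ∂_0 = 0, rank ∂_1 = 4 ⇒ b_0 = 5 − 0 − 4 = 1; all invariant factors of ∂_1 are 1 so no torsion. So H_0 = Z.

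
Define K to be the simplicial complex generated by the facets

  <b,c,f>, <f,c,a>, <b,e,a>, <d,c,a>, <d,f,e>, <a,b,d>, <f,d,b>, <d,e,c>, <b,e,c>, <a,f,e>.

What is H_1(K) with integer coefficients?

Take the total order a < b < c < d < e < f on the vertex set. Then K (dimension 2) consists of the simplices:

  0-simplices (6): a, b, c, d, e, f
  1-simplices (15): ab, ac, ad, ae, af, bc, bd, be, bf, cd, ce, cf, de, df, ef
  2-simplices (10): abd, abe, acd, acf, aef, bce, bcf, bdf, cde, def

so the chain groups are C_0 ≅ Z^6, C_1 ≅ Z^15, C_2 ≅ Z^10.

∂_1: C_1 → C_0 sends each edge [p,q] (with p < q) to q − p.
The 6×15 boundary matrix has rank 5 and Smith normal form diag(1,1,1,1,1).

∂_2: C_2 → C_1 sends each 2-simplex [p,q,r] to [q,r] − [p,r] + [p,q]. For instance
  ∂bdf = df − bf + bd,
  ∂def = ef − df + de.
The 15×10 boundary matrix has rank 10 and Smith normal form diag(1,1,1,1,1,1,1,1,1,2).

Reading off H_k = ker ∂_k / im ∂_{k+1}:

  H_1: rank ker ∂_1 − rank ∂_2 = (15 − 5) − 10 = 0, and ∂_2 has invariant factor 2 > 1, so H_1 ≅ Z/2.

H_1 = Z/2.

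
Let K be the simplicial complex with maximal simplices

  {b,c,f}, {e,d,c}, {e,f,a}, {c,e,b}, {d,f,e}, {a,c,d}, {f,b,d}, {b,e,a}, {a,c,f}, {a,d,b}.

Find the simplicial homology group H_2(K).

H_2 ≅ 0.

We work with the vertex ordering a < b < c < d < e < f. The simplices of K, each written with vertices in increasing order, are:

  0-simplices (6): a, b, c, d, e, f
  1-simplices (15): ab, ac, ad, ae, af, bc, bd, be, bf, cd, ce, cf, de, df, ef
  2-simplices (10): abd, abe, acd, acf, aef, bce, bcf, bdf, cde, def

so the chain groups are C_0 ≅ Z^6, C_1 ≅ Z^15, C_2 ≅ Z^10.

The boundary map ∂_1: C_1 → C_0 sends each edge [p,q] (with p < q) to q − p. For instance
  ∂af = f − a.
The resulting 6×15 matrix has rank 5, and its Smith normal form has invariant factors (1,1,1,1,1).

∂_2: C_2 → C_1 maps a triangle to the signed sum of its edges. For instance
  ∂abd = bd − ad + ab,
  ∂aef = ef − af + ae.
As a 15×10 matrix over Z this has rank 10, with invariant factors (1,1,1,1,1,1,1,1,1,2).

Reading off H_k = ker ∂_k / im ∂_{k+1}:

  H_2: rank ker ∂_2 − rank ∂_3 = (10 − 10) − 0 = 0, and there is no ∂_3, so H_2 = 0.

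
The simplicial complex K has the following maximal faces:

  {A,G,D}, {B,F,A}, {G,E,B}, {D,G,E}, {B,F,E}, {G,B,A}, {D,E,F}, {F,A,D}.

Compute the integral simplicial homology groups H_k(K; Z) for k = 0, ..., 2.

We work with the vertex ordering A < B < D < E < F < G. The simplices of K, each written with vertices in increasing order, are:

  0-simplices (6): A, B, D, E, F, G
  1-simplices (12): AB, AD, AF, AG, BE, BF, BG, DE, DF, DG, EF, EG
  2-simplices (8): ABF, ABG, ADF, ADG, BEF, BEG, DEF, DEG

Hence C_0 ≅ Z^6, C_1 ≅ Z^12, C_2 ≅ Z^8.

Boundary ∂_1: C_1 → C_0 sends each edge [p,q] (with p < q) to q − p. For instance
  ∂AD = D − A.
This gives a 6×12 integer matrix of rank 5; reducing to Smith normal form yields diagonal entries (1,1,1,1,1).

Boundary ∂_2: C_2 → C_1 sends each 2-simplex [p,q,r] to [q,r] − [p,r] + [p,q]. For instance
  ∂DEG = EG − DG + DE,
  ∂ADF = DF − AF + AD.
As a 12×8 matrix over Z this has rank 7, with invariant factors (1,1,1,1,1,1,1).

From H_k ≅ ker(∂_k) / im(∂_{k+1}) we obtain:

  H_0: rank C_0 − rank ∂_1 = 6 − 5 = 1, and the invariant factors of ∂_1 are all 1, so H_0 ≅ Z.
  H_1: rank ker ∂_1 − rank ∂_2 = (12 − 5) − 7 = 0, and the invariant factors of ∂_2 are all 1, so H_1 ≅ 0.
  H_2: rank ker ∂_2 − rank ∂_3 = (8 − 7) − 0 = 1, and there is no ∂_3, so H_2 ≅ Z.

(K is a triangulation of the 2-sphere S^2.)

H_0 = Z,  H_1 = 0,  H_2 = Z.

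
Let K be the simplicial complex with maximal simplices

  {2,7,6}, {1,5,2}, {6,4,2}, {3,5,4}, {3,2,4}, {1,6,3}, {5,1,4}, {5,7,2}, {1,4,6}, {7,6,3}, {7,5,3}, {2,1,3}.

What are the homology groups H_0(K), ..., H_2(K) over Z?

We work with the vertex ordering 1 < 2 < 3 < 4 < 5 < 6 < 7. The simplices of K, each written with vertices in increasing order, are:

  0-simplices (7): [1], [2], [3], [4], [5], [6], [7]
  1-simplices (18): [1,2], [1,3], [1,4], [1,5], [1,6], [2,3], [2,4], [2,5], [2,6], [2,7], [3,4], [3,5], [3,6], [3,7], [4,5], [4,6], [5,7], [6,7]
  2-simplices (12): [1,2,3], [1,2,5], [1,3,6], [1,4,5], [1,4,6], [2,3,4], [2,4,6], [2,5,7], [2,6,7], [3,4,5], [3,5,7], [3,6,7]

so the chain groups are C_0 ≅ Z^7, C_1 ≅ Z^18, C_2 ≅ Z^12.

Boundary ∂_1: C_1 → C_0 maps an edge to its endpoints' difference, ∂[p,q] = q − p. For instance
  ∂[1,5] = [5] − [1].
The 7×18 boundary matrix has rank 6 and Smith normal form diag(1,1,1,1,1,1).

Boundary ∂_2: C_2 → C_1 acts by ∂[p,q,r] = [q,r] − [p,r] + [p,q]. For instance
  ∂[3,5,7] = [5,7] − [3,7] + [3,5],
  ∂[3,6,7] = [6,7] − [3,7] + [3,6].
As a 18×12 matrix over Z this has rank 12, with invariant factors (1,1,1,1,1,1,1,1,1,1,1,2).

Computing H_k = (kernel of ∂_k) / (image of ∂_{k+1}):

  H_0: rank C_0 − rank ∂_1 = 7 − 6 = 1, and the invariant factors of ∂_1 are all 1, so H_0 = Z.
  H_1: rank ker ∂_1 − rank ∂_2 = (18 − 6) − 12 = 0, and ∂_2 has invariant factor 2 > 1, so H_1 = Z/2Z.
  H_2: rank ker ∂_2 − rank ∂_3 = (12 − 12) − 0 = 0, and there is no ∂_3, so H_2 = 0.

H_0 = Z,  H_1 = Z/2Z,  H_2 = 0.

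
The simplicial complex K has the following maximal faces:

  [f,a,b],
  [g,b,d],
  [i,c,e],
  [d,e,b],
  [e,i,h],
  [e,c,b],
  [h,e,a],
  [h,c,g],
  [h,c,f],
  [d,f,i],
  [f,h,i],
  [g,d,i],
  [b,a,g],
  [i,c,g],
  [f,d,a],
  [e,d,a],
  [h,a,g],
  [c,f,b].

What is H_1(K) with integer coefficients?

Fix the vertex order a < b < c < d < e < f < g < h < i and write every simplex with vertices in increasing order. Then dim K = 2 and the simplices of K are:

  0-simplices (9): a, b, c, d, e, f, g, h, i
  1-simplices (27): ab, ad, ae, af, ag, ah, bc, bd, be, bf, bg, ce, cf, cg, ch, ci, de, df, dg, di, eh, ei, fh, fi, gh, gi, hi
  2-simplices (18): abf, abg, ade, adf, aeh, agh, bce, bcf, bde, bdg, cei, cfh, cgh, cgi, dfi, dgi, ehi, fhi

Hence C_0 ≅ Z^9, C_1 ≅ Z^27, C_2 ≅ Z^18.

The boundary map ∂_1: C_1 → C_0 sends each edge [p,q] (with p < q) to q − p.
The resulting 9×27 matrix has rank 8, and its Smith normal form has invariant factors (1,1,1,1,1,1,1,1).

Boundary ∂_2: C_2 → C_1 sends each 2-simplex [p,q,r] to [q,r] − [p,r] + [p,q]. For instance
  ∂abf = bf − af + ab,
  ∂bcf = cf − bf + bc.
The resulting 27×18 matrix has rank 18, and its Smith normal form has invariant factors (1,1,1,1,1,1,1,1,1,1,1,1,1,1,1,1,1,2).

Now H_k = ker ∂_k / im ∂_{k+1}, so:

  H_1: rank ker ∂_1 − rank ∂_2 = (27 − 8) − 18 = 1, and ∂_2 has invariant factor 2 > 1, so H_1 ≅ Z ⊕ Z/2Z.

H_1 = Z ⊕ Z/2Z.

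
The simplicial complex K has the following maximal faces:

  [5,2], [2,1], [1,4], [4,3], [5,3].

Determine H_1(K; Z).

We work with the vertex ordering 1 < 2 < 3 < 4 < 5. The simplices of K, each written with vertices in increasing order, are:

  0-simplices (5): [1], [2], [3], [4], [5]
  1-simplices (5): [1,2], [1,4], [2,5], [3,4], [3,5]

giving chain groups C_0 ≅ Z^5, C_1 ≅ Z^5.

∂_1: C_1 → C_0 sends each edge [p,q] (with p < q) to q − p.
The resulting 5×5 matrix has rank 4, and its Smith normal form has invariant factors (1,1,1,1).

Computing H_k = (kernel of ∂_k) / (image of ∂_{k+1}):

  H_1: rank ker ∂_1 − rank ∂_2 = (5 − 4) − 0 = 1, and there is no ∂_2, so H_1 = Z.

H_1 ≅ Z.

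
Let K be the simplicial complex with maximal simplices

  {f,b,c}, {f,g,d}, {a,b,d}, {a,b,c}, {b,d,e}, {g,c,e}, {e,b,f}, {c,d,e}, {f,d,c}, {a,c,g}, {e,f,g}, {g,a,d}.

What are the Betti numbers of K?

Order the vertices as a < b < c < d < e < f < g. Listing each simplex with vertices in this order, K has dimension 2 with simplices:

  0-simplices (7): a, b, c, d, e, f, g
  1-simplices (18): ab, ac, ad, ag, bc, bd, be, bf, cd, ce, cf, cg, de, df, dg, ef, eg, fg
  2-simplices (12): abc, abd, acg, adg, bcf, bde, bef, cde, cdf, ceg, dfg, efg

Hence C_0 ≅ Z^7, C_1 ≅ Z^18, C_2 ≅ Z^12.

Boundary ∂_1: C_1 → C_0 sends each edge [p,q] (with p < q) to q − p. For instance
  ∂bf = f − b.
As a 7×18 matrix over Z this has rank 6, with invariant factors (1,1,1,1,1,1).

The boundary map ∂_2: C_2 → C_1 maps a triangle to the signed sum of its edges. For instance
  ∂bef = ef − bf + be,
  ∂acg = cg − ag + ac.
The resulting 18×12 matrix has rank 12, and its Smith normal form has invariant factors (1,1,1,1,1,1,1,1,1,1,1,2).

Computing H_k = (kernel of ∂_k) / (image of ∂_{k+1}):

  H_0: rank C_0 − rank ∂_1 = 7 − 6 = 1, and the invariant factors of ∂_1 are all 1, so H_0 ≅ Z.
  H_1: rank ker ∂_1 − rank ∂_2 = (18 − 6) − 12 = 0, and ∂_2 has invariant factor 2 > 1, so H_1 ≅ Z/2.
  H_2: rank ker ∂_2 − rank ∂_3 = (12 − 12) − 0 = 0, and there is no ∂_3, so H_2 ≅ 0.

Hence the Betti numbers are b_0 = 1, b_1 = 0, b_2 = 0.

b_0 = 1, b_1 = 0, b_2 = 0.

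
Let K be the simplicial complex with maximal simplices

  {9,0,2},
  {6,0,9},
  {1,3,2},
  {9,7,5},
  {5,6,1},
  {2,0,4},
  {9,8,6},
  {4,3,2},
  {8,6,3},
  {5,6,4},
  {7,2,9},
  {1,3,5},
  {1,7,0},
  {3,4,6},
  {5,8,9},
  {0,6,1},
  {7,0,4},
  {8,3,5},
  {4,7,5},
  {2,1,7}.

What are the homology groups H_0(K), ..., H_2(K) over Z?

H_0 = Z,  H_1 = Z × Z/2,  H_2 = 0.

We work with the vertex ordering 0 < 1 < 2 < 3 < 4 < 5 < 6 < 7 < 8 < 9. The simplices of K, each written with vertices in increasing order, are:

  0-simplices (10): [0], [1], [2], [3], [4], [5], [6], [7], [8], [9]
  1-simplices (30): (30 of them)
  2-simplices (20): (20 of them)

Hence C_0 ≅ Z^10, C_1 ≅ Z^30, C_2 ≅ Z^20.

Boundary ∂_1: C_1 → C_0 is given by ∂[p,q] = [q] − [p]. For instance
  ∂[7,9] = [9] − [7].
This gives a 10×30 integer matrix of rank 9; reducing to Smith normal form yields diagonal entries (1,1,1,1,1,1,1,1,1).

Boundary ∂_2: C_2 → C_1 sends each 2-simplex [p,q,r] to [q,r] − [p,r] + [p,q]. For instance
  ∂[0,1,6] = [1,6] − [0,6] + [0,1],
  ∂[2,7,9] = [7,9] − [2,9] + [2,7].
This gives a 30×20 integer matrix of rank 20; reducing to Smith normal form yields diagonal entries (1,1,1,1,1,1,1,1,1,1,1,1,1,1,1,1,1,1,1,2).

From H_k ≅ ker(∂_k) / im(∂_{k+1}) we obtain:

  H_0: rank C_0 − rank ∂_1 = 10 − 9 = 1, and the invariant factors of ∂_1 are all 1, so H_0 ≅ Z.
  H_1: rank ker ∂_1 − rank ∂_2 = (30 − 9) − 20 = 1, and ∂_2 has invariant factor 2 > 1, so H_1 ≅ Z × Z/2.
  H_2: rank ker ∂_2 − rank ∂_3 = (20 − 20) − 0 = 0, and there is no ∂_3, so H_2 ≅ 0.

(K is a triangulation of the Klein bottle.)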